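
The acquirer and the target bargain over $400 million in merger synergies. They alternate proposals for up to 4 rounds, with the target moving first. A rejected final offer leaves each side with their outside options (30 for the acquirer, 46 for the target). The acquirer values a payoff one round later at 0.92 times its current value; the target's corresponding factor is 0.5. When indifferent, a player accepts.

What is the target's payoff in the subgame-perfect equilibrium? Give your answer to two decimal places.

Round 4 (the acquirer proposes): the target gets 46 if talks fail, so the acquirer offers 46 and keeps 354.
Round 3 (the target proposes): the acquirer can get 354 next round, worth 0.92 × 354 = 325.68 now; the target offers that and keeps 74.32.
Round 2 (the acquirer proposes): the target can get 74.32 next round, worth 0.5 × 74.32 = 37.16 now. The acquirer offers 37.16 and keeps 400 − 37.16 = 362.84.
Round 1 (the target proposes): the acquirer can get 362.84 next round, worth 0.92 × 362.84 = 333.8128 now, so the target offers 333.8128, keeping 66.1872.

66.19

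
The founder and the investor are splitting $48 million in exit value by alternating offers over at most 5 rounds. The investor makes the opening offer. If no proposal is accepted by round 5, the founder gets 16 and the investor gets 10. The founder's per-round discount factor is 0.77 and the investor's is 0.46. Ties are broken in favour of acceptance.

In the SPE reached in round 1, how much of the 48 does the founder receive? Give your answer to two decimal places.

Solve by backward induction from round 5.
Round 5 (the investor proposes): the founder gets 16 if talks fail, so the investor offers 16 and keeps 32.
Round 4 (the founder proposes): the investor can get 32 next round, worth 0.46 × 32 = 14.72 now. The founder offers 14.72 and keeps 48 − 14.72 = 33.28.
Round 3 (the investor proposes): the founder can get 33.28 next round, worth 0.77 × 33.28 = 25.6256 now. The investor offers 25.6256 and keeps 48 − 25.6256 = 22.3744.
Round 2 (the founder proposes): the investor can get 22.3744 next round, worth 0.46 × 22.3744 = 10.292224 now, so the founder offers 10.292224, keeping 37.707776.
Round 1 (the investor proposes): the founder can get 37.707776 next round, worth 0.77 × 37.707776 = 29.03498752 now. The investor offers 29.03498752 and keeps 48 − 29.03498752 = 18.96501248.

29.03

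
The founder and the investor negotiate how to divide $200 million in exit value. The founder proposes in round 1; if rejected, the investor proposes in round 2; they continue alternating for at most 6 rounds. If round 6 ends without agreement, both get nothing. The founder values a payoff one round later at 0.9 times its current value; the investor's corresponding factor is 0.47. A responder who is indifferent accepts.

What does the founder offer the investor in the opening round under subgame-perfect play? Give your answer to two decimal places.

30.20

Round 6 (the investor proposes): rejection yields 0 for the founder; the investor offers 0 and keeps 200.
Round 5 (the founder proposes): the investor can get 200 next round, worth 0.47 × 200 = 94 now. The founder offers 94 and keeps 200 − 94 = 106.
Round 4 (the investor proposes): the founder can get 106 next round, worth 0.9 × 106 = 95.4 now, so the investor offers 95.4, keeping 104.6.
Round 3 (the founder proposes): the investor can get 104.6 next round, worth 0.47 × 104.6 = 49.162 now, so the founder offers 49.162, keeping 150.838.
Round 2 (the investor proposes): the founder can get 150.838 next round, worth 0.9 × 150.838 = 135.7542 now, so the investor offers 135.7542, keeping 64.2458.
Round 1 (the founder proposes): the investor can get 64.2458 next round, worth 0.47 × 64.2458 = 30.195526 now. The founder offers 30.195526 and keeps 200 − 30.195526 = 169.804474.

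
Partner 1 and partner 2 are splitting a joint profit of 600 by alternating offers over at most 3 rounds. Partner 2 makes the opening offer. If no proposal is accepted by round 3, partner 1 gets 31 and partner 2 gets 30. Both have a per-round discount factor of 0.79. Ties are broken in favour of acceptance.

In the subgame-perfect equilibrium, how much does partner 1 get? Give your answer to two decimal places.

118.89

Round 3 (partner 2 proposes): partner 1 gets 31 if talks fail, so partner 2 offers 31 and keeps 569.
Round 2 (partner 1 proposes): partner 2 can get 569 next round, worth 0.79 × 569 = 449.51 now. Partner 1 offers 449.51 and keeps 600 − 449.51 = 150.49.
Round 1 (partner 2 proposes): partner 1 can get 150.49 next round, worth 0.79 × 150.49 = 118.8871 now, so partner 2 offers 118.8871, keeping 481.1129.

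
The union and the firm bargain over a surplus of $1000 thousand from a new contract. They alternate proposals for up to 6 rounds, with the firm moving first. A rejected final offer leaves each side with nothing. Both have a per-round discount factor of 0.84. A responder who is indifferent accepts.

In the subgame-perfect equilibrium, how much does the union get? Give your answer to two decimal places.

647.44

Round 6 (the union proposes): rejection yields 0 for the firm; the union offers 0 and keeps 1000.
Round 5 (the firm proposes): the union can get 1000 next round, worth 0.84 × 1000 = 840 now. The firm offers 840 and keeps 1000 − 840 = 160.
Round 4 (the union proposes): the firm can get 160 next round, worth 0.84 × 160 = 134.4 now. The union offers 134.4 and keeps 1000 − 134.4 = 865.6.
Round 3 (the firm proposes): the union can get 865.6 next round, worth 0.84 × 865.6 = 727.104 now; the firm offers that and keeps 272.896.
Round 2 (the union proposes): the firm can get 272.896 next round, worth 0.84 × 272.896 = 229.23264 now; the union offers that and keeps 770.76736.
Round 1 (the firm proposes): the union can get 770.76736 next round, worth 0.84 × 770.76736 = 647.4445824 now. The firm offers 647.4445824 and keeps 1000 − 647.4445824 = 352.5554176.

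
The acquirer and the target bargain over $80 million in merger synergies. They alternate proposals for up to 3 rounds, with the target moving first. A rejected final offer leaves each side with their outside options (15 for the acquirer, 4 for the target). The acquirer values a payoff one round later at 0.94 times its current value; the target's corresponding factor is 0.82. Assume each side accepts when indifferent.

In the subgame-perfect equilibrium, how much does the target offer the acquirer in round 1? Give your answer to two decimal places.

25.10

Round 3 (the target proposes): the acquirer gets 15 if talks fail, so the target offers 15 and keeps 65.
Round 2 (the acquirer proposes): the target can get 65 next round, worth 0.82 × 65 = 53.3 now, so the acquirer offers 53.3, keeping 26.7.
Round 1 (the target proposes): the acquirer can get 26.7 next round, worth 0.94 × 26.7 = 25.098 now; the target offers that and keeps 54.902.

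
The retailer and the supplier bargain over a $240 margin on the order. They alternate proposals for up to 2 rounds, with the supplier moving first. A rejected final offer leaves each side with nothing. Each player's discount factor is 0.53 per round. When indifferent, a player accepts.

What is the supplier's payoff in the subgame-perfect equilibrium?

By backward induction:
Round 2 (the retailer proposes): the supplier will accept anything ≥ 0, so the retailer offers 0 and keeps 240.
Round 1 (the supplier proposes): the retailer can get 240 next round, worth 0.53 × 240 = 127.2 now, so the supplier offers 127.2, keeping 112.8.

112.8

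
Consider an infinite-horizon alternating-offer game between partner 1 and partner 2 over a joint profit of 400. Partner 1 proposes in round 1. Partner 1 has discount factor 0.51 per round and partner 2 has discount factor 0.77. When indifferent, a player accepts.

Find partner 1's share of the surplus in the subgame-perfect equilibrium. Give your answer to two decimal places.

151.49

When partner 1 proposes, partner 2 accepts any offer worth at least 0.77 times what partner 2 would get by proposing next round; and vice versa.
This gives x = 400 − 0.77y and y = 400 − 0.51x, where x and y are each side's share when it proposes.
Hence (1 − 0.77·0.51)x = 400(1 − 0.77), i.e. 0.6073·x = 92.
x ≈ 151.4902; partner 2's share is 400 − x ≈ 248.5098.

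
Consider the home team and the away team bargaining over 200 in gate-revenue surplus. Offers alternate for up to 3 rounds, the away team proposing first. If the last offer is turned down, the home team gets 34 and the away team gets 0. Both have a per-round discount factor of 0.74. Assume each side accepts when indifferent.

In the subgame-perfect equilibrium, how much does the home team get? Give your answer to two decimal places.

57.10

Solve by backward induction from round 3.
Round 3 (the away team proposes): the home team gets 34 if talks fail, so the away team offers 34 and keeps 166.
Round 2 (the home team proposes): the away team can get 166 next round, worth 0.74 × 166 = 122.84 now; the home team offers that and keeps 77.16.
Round 1 (the away team proposes): the home team can get 77.16 next round, worth 0.74 × 77.16 = 57.0984 now. The away team offers 57.0984 and keeps 200 − 57.0984 = 142.9016.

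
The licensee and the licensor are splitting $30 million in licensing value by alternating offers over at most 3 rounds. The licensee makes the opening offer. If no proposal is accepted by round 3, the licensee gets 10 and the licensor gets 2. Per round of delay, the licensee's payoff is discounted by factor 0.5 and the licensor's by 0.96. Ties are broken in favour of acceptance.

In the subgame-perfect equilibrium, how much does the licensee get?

14.64

Work backward from the last round.
Round 3 (the licensee proposes): the licensor gets 2 if talks fail, so the licensee offers 2 and keeps 28.
Round 2 (the licensor proposes): the licensee can get 28 next round, worth 0.5 × 28 = 14 now; the licensor offers that and keeps 16.
Round 1 (the licensee proposes): the licensor can get 16 next round, worth 0.96 × 16 = 15.36 now; the licensee offers that and keeps 14.64.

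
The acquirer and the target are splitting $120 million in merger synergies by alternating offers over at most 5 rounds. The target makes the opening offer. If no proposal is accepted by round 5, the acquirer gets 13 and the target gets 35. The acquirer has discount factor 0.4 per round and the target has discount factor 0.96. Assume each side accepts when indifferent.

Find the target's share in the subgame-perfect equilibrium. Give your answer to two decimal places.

115.43

Round 5 (the target proposes): the acquirer gets 13 if talks fail, so the target offers 13 and keeps 107.
Round 4 (the acquirer proposes): the target can get 107 next round, worth 0.96 × 107 = 102.72 now, so the acquirer offers 102.72, keeping 17.28.
Round 3 (the target proposes): the acquirer can get 17.28 next round, worth 0.4 × 17.28 = 6.912 now, so the target offers 6.912, keeping 113.088.
Round 2 (the acquirer proposes): the target can get 113.088 next round, worth 0.96 × 113.088 = 108.56448 now. The acquirer offers 108.56448 and keeps 120 − 108.56448 = 11.43552.
Round 1 (the target proposes): the acquirer can get 11.43552 next round, worth 0.4 × 11.43552 = 4.574208 now; the target offers that and keeps 115.425792.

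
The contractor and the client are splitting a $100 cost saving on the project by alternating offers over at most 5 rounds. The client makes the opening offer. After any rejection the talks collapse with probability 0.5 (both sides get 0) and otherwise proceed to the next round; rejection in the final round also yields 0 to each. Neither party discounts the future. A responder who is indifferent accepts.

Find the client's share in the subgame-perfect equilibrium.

68.75

By backward induction:
Round 5 (the client proposes): the contractor will accept anything ≥ 0, so the client offers 0 and keeps 100.
Round 4 (the contractor proposes): rejecting gives the client an expected 0.5 × 100 = 50, so the contractor offers 50, keeping 50.
Round 3 (the client proposes): rejecting gives the contractor an expected 0.5 × 50 = 25. The client offers 25 and keeps 100 − 25 = 75.
Round 2 (the contractor proposes): rejecting gives the client an expected 0.5 × 75 = 37.5, so the contractor offers 37.5, keeping 62.5.
Round 1 (the client proposes): rejecting gives the contractor an expected 0.5 × 62.5 = 31.25; the client offers that and keeps 68.75.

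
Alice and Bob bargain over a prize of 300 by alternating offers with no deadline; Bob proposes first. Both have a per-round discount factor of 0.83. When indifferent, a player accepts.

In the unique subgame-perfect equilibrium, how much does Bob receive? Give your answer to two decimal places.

Let x be Bob's share when Bob proposes and y be Alice's share when Alice proposes.
Alice accepts iff offered ≥ 0.83·y, so x = 300 − 0.83y. Symmetrically y = 300 − 0.83x.
Substituting: x = 300 − 0.83(300 − 0.83x), giving x(1 − 0.83·0.83) = 300(1 − 0.83).
So x = 300 × 0.17 / 0.3111 ≈ 163.9344, and Alice receives 300 − x ≈ 136.0656.

163.93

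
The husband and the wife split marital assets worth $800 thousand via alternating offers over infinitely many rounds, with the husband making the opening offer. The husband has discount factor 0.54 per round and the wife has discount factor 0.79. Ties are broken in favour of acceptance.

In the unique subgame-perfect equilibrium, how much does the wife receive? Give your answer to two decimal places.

507.01

When the husband proposes, the wife accepts any offer worth at least 0.79 times what the wife would get by proposing next round; and vice versa.
This gives x = 800 − 0.79y and y = 800 − 0.54x, where x and y are each side's share when it proposes.
Hence (1 − 0.79·0.54)x = 800(1 − 0.79), i.e. 0.5734·x = 168.
x ≈ 292.9892; the wife's share is 800 − x ≈ 507.0108.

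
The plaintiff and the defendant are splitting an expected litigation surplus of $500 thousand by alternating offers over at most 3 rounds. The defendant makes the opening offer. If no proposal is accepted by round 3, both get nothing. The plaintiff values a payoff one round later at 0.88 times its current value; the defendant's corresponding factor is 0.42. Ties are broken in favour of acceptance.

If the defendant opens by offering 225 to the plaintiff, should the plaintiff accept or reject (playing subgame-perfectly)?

Round 3 (the defendant proposes): the plaintiff will accept anything ≥ 0, so the defendant offers 0 and keeps 500.
Round 2 (the plaintiff proposes): the defendant can get 500 next round, worth 0.42 × 500 = 210 now. The plaintiff offers 210 and keeps 500 − 210 = 290.
So by rejecting in round 1, the plaintiff gets 290 next round, worth 0.88 × 290 = 255.2 now.
Offer 225 < 255.2, so the plaintiff rejects.

Reject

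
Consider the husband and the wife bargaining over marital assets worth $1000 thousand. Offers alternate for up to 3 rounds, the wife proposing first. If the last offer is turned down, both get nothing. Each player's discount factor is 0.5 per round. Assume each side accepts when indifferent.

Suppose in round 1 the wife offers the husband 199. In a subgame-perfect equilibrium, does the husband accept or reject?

Work out the husband's continuation value if the offer is rejected.
Round 3 (the wife proposes): the husband will accept anything ≥ 0, so the wife offers 0 and keeps 1000.
Round 2 (the husband proposes): the wife can get 1000 next round, worth 0.5 × 1000 = 500 now, so the husband offers 500, keeping 500.
So by rejecting in round 1, the husband gets 500 next round, worth 0.5 × 500 = 250 now.
Offer 199 < 250, so the husband rejects.

Reject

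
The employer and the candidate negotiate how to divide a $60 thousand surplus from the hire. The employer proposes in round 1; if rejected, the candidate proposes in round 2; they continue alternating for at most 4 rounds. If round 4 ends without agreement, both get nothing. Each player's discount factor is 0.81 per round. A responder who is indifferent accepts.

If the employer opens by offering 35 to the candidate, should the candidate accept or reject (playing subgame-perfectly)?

Reject

Work out the candidate's continuation value if the offer is rejected.
Round 4 (the candidate proposes): the employer will accept anything ≥ 0, so the candidate offers 0 and keeps 60.
Round 3 (the employer proposes): the candidate can get 60 next round, worth 0.81 × 60 = 48.6 now. The employer offers 48.6 and keeps 60 − 48.6 = 11.4.
Round 2 (the candidate proposes): the employer can get 11.4 next round, worth 0.81 × 11.4 = 9.234 now, so the candidate offers 9.234, keeping 50.766.
So by rejecting in round 1, the candidate gets 50.766 next round, worth 0.81 × 50.766 = 41.12046 now.
Offer 35 < 41.12046, so the candidate rejects.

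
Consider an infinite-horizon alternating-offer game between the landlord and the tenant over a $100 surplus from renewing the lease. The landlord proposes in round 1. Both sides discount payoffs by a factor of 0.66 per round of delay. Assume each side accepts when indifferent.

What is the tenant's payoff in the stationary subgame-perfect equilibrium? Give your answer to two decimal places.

39.76

In a stationary SPE each proposer offers the other exactly their discounted continuation value.
If the landlord keeps x when proposing and the tenant keeps y when proposing, then x = 100 − 0.66y and y = 100 − 0.66x.
Solving: x = 100(1 − 0.66) / (1 − 0.66·0.66) = 34 / 0.5644 ≈ 60.2410.
The tenant gets 100 − 60.2410 ≈ 39.7590.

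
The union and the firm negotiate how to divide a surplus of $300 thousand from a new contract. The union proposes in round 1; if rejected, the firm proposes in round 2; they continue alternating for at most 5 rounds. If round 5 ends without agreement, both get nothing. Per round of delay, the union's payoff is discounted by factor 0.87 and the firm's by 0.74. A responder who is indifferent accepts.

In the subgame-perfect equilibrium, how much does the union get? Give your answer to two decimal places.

Round 5 (the union proposes): rejection yields 0 for the firm; the union offers 0 and keeps 300.
Round 4 (the firm proposes): the union can get 300 next round, worth 0.87 × 300 = 261 now; the firm offers that and keeps 39.
Round 3 (the union proposes): the firm can get 39 next round, worth 0.74 × 39 = 28.86 now, so the union offers 28.86, keeping 271.14.
Round 2 (the firm proposes): the union can get 271.14 next round, worth 0.87 × 271.14 = 235.8918 now. The firm offers 235.8918 and keeps 300 − 235.8918 = 64.1082.
Round 1 (the union proposes): the firm can get 64.1082 next round, worth 0.74 × 64.1082 = 47.440068 now. The union offers 47.440068 and keeps 300 − 47.440068 = 252.559932.

252.56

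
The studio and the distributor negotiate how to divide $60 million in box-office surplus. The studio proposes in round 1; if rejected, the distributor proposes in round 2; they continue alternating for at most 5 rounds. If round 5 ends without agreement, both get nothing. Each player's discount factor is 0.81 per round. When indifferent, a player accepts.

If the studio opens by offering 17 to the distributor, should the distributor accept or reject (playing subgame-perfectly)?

Round 5 (the studio proposes): rejection yields 0 for the distributor; the studio offers 0 and keeps 60.
Round 4 (the distributor proposes): the studio can get 60 next round, worth 0.81 × 60 = 48.6 now; the distributor offers that and keeps 11.4.
Round 3 (the studio proposes): the distributor can get 11.4 next round, worth 0.81 × 11.4 = 9.234 now; the studio offers that and keeps 50.766.
Round 2 (the distributor proposes): the studio can get 50.766 next round, worth 0.81 × 50.766 = 41.12046 now, so the distributor offers 41.12046, keeping 18.87954.
So by rejecting in round 1, the distributor gets 18.87954 next round, worth 0.81 × 18.87954 = 15.2924274 now.
Offer 17 ≥ 15.2924274, so the distributor accepts.

Accept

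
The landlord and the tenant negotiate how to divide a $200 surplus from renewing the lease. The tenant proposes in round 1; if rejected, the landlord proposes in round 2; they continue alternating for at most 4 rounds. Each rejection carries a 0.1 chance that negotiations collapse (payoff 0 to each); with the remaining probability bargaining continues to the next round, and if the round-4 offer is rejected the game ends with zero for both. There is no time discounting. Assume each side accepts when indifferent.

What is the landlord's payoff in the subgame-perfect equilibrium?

By backward induction:
Round 4 (the landlord proposes): the tenant will accept anything ≥ 0, so the landlord offers 0 and keeps 200.
Round 3 (the tenant proposes): rejecting gives the landlord an expected 0.9 × 200 = 180. The tenant offers 180 and keeps 200 − 180 = 20.
Round 2 (the landlord proposes): rejecting gives the tenant an expected 0.9 × 20 = 18, so the landlord offers 18, keeping 182.
Round 1 (the tenant proposes): rejecting gives the landlord an expected 0.9 × 182 = 163.8. The tenant offers 163.8 and keeps 200 − 163.8 = 36.2.

163.8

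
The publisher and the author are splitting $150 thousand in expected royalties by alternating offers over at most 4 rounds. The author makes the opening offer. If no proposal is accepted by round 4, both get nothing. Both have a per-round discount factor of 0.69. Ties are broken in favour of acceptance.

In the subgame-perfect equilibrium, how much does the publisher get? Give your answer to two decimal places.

Round 4 (the publisher proposes): the author will accept anything ≥ 0, so the publisher offers 0 and keeps 150.
Round 3 (the author proposes): the publisher can get 150 next round, worth 0.69 × 150 = 103.5 now; the author offers that and keeps 46.5.
Round 2 (the publisher proposes): the author can get 46.5 next round, worth 0.69 × 46.5 = 32.085 now; the publisher offers that and keeps 117.915.
Round 1 (the author proposes): the publisher can get 117.915 next round, worth 0.69 × 117.915 = 81.36135 now. The author offers 81.36135 and keeps 150 − 81.36135 = 68.63865.

81.36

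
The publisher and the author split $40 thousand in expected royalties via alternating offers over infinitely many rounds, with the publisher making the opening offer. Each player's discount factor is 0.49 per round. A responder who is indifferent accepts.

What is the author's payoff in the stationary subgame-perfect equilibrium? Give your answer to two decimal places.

13.15

When the publisher proposes, the author accepts any offer worth at least 0.49 times what the author would get by proposing next round; and vice versa.
This gives x = 40 − 0.49y and y = 40 − 0.49x, where x and y are each side's share when it proposes.
Hence (1 − 0.49·0.49)x = 40(1 − 0.49), i.e. 0.7599·x = 20.4.
x ≈ 26.8456; the author's share is 40 − x ≈ 13.1544.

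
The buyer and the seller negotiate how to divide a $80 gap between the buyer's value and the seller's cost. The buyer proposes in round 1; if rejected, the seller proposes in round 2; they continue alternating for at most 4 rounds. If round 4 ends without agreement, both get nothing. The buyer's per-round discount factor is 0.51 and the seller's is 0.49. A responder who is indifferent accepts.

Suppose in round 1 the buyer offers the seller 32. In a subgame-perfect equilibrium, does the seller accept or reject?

Accept

Round 4 (the seller proposes): rejection yields 0 for the buyer; the seller offers 0 and keeps 80.
Round 3 (the buyer proposes): the seller can get 80 next round, worth 0.49 × 80 = 39.2 now; the buyer offers that and keeps 40.8.
Round 2 (the seller proposes): the buyer can get 40.8 next round, worth 0.51 × 40.8 = 20.808 now. The seller offers 20.808 and keeps 80 − 20.808 = 59.192.
So by rejecting in round 1, the seller gets 59.192 next round, worth 0.49 × 59.192 = 29.00408 now.
Offer 32 ≥ 29.00408, so the seller accepts.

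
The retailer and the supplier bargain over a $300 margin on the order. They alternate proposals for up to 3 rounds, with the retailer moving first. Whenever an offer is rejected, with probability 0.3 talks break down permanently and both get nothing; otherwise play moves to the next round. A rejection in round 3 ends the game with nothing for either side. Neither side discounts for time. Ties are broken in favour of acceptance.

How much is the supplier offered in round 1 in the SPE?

63

Round 3 (the retailer proposes): rejection yields 0 for the supplier; the retailer offers 0 and keeps 300.
Round 2 (the supplier proposes): rejecting gives the retailer an expected 0.7 × 300 = 210, so the supplier offers 210, keeping 90.
Round 1 (the retailer proposes): rejecting gives the supplier an expected 0.7 × 90 = 63. The retailer offers 63 and keeps 300 − 63 = 237.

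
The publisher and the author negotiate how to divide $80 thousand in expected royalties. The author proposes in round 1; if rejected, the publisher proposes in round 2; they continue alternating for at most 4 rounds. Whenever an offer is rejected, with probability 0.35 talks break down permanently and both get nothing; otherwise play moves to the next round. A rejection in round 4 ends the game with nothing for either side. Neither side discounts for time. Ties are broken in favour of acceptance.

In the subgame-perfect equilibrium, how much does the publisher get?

40.17

Round 4 (the publisher proposes): the author will accept anything ≥ 0, so the publisher offers 0 and keeps 80.
Round 3 (the author proposes): rejecting gives the publisher an expected 0.65 × 80 = 52, so the author offers 52, keeping 28.
Round 2 (the publisher proposes): rejecting gives the author an expected 0.65 × 28 = 18.2, so the publisher offers 18.2, keeping 61.8.
Round 1 (the author proposes): rejecting gives the publisher an expected 0.65 × 61.8 = 40.17. The author offers 40.17 and keeps 80 − 40.17 = 39.83.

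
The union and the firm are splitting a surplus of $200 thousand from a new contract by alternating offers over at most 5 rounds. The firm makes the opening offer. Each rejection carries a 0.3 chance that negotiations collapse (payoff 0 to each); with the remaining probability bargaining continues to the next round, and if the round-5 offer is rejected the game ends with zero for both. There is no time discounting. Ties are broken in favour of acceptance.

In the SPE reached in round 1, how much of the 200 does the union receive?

By backward induction:
Round 5 (the firm proposes): the union will accept anything ≥ 0, so the firm offers 0 and keeps 200.
Round 4 (the union proposes): rejecting gives the firm an expected 0.7 × 200 = 140. The union offers 140 and keeps 200 − 140 = 60.
Round 3 (the firm proposes): rejecting gives the union an expected 0.7 × 60 = 42. The firm offers 42 and keeps 200 − 42 = 158.
Round 2 (the union proposes): rejecting gives the firm an expected 0.7 × 158 = 110.6; the union offers that and keeps 89.4.
Round 1 (the firm proposes): rejecting gives the union an expected 0.7 × 89.4 = 62.58; the firm offers that and keeps 137.42.

62.58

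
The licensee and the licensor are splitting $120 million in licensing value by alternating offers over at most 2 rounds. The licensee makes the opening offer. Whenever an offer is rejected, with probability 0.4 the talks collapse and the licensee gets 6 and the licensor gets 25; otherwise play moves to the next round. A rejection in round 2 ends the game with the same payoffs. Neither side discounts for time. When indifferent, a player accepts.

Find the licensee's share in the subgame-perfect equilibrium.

Round 2 (the licensor proposes): the licensee gets 6 if talks fail, so the licensor offers 6 and keeps 114.
Round 1 (the licensee proposes): rejecting gives the licensor an expected 0.6 × 114 + 0.4 × 25 = 78.4. The licensee offers 78.4 and keeps 120 − 78.4 = 41.6.

41.6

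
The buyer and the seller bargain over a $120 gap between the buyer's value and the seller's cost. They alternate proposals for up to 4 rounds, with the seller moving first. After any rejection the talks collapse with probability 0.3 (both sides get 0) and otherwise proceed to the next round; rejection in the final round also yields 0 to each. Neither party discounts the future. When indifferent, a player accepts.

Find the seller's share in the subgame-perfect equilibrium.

By backward induction:
Round 4 (the buyer proposes): the seller will accept anything ≥ 0, so the buyer offers 0 and keeps 120.
Round 3 (the seller proposes): rejecting gives the buyer an expected 0.7 × 120 = 84; the seller offers that and keeps 36.
Round 2 (the buyer proposes): rejecting gives the seller an expected 0.7 × 36 = 25.2; the buyer offers that and keeps 94.8.
Round 1 (the seller proposes): rejecting gives the buyer an expected 0.7 × 94.8 = 66.36, so the seller offers 66.36, keeping 53.64.

53.64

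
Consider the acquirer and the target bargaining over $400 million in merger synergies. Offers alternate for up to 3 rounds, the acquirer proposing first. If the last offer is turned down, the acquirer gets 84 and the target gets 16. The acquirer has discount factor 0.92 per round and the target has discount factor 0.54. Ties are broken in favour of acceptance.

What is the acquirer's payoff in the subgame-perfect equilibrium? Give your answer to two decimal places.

Round 3 (the acquirer proposes): the target gets 16 if talks fail, so the acquirer offers 16 and keeps 384.
Round 2 (the target proposes): the acquirer can get 384 next round, worth 0.92 × 384 = 353.28 now; the target offers that and keeps 46.72.
Round 1 (the acquirer proposes): the target can get 46.72 next round, worth 0.54 × 46.72 = 25.2288 now, so the acquirer offers 25.2288, keeping 374.7712.

374.77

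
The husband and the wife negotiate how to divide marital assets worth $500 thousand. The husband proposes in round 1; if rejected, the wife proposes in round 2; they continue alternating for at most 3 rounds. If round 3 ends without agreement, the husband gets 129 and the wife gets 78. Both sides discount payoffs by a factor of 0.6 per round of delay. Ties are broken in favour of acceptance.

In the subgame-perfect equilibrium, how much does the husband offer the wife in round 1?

Round 3 (the husband proposes): the wife gets 78 if talks fail, so the husband offers 78 and keeps 422.
Round 2 (the wife proposes): the husband can get 422 next round, worth 0.6 × 422 = 253.2 now, so the wife offers 253.2, keeping 246.8.
Round 1 (the husband proposes): the wife can get 246.8 next round, worth 0.6 × 246.8 = 148.08 now. The husband offers 148.08 and keeps 500 − 148.08 = 351.92.

148.08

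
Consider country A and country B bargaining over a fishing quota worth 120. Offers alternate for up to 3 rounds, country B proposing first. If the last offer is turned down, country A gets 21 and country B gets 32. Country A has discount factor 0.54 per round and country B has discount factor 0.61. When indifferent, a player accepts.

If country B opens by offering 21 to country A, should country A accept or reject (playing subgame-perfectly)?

Round 3 (country B proposes): country A gets 21 if talks fail, so country B offers 21 and keeps 99.
Round 2 (country A proposes): country B can get 99 next round, worth 0.61 × 99 = 60.39 now; country A offers that and keeps 59.61.
So by rejecting in round 1, country A gets 59.61 next round, worth 0.54 × 59.61 = 32.1894 now.
Offer 21 < 32.1894, so country A rejects.

Reject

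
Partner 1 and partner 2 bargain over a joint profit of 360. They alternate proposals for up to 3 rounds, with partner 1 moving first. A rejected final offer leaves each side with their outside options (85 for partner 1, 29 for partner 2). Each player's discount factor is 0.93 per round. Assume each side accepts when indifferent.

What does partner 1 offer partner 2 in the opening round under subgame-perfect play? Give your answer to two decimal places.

48.52

Round 3 (partner 1 proposes): partner 2 gets 29 if talks fail, so partner 1 offers 29 and keeps 331.
Round 2 (partner 2 proposes): partner 1 can get 331 next round, worth 0.93 × 331 = 307.83 now; partner 2 offers that and keeps 52.17.
Round 1 (partner 1 proposes): partner 2 can get 52.17 next round, worth 0.93 × 52.17 = 48.5181 now; partner 1 offers that and keeps 311.4819.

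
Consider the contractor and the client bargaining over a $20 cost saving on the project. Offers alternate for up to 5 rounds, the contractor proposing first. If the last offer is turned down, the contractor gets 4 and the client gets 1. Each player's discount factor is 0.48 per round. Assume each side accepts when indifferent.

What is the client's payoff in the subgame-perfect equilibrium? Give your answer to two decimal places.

Work backward from the last round.
Round 5 (the contractor proposes): the client gets 1 if talks fail, so the contractor offers 1 and keeps 19.
Round 4 (the client proposes): the contractor can get 19 next round, worth 0.48 × 19 = 9.12 now. The client offers 9.12 and keeps 20 − 9.12 = 10.88.
Round 3 (the contractor proposes): the client can get 10.88 next round, worth 0.48 × 10.88 = 5.2224 now. The contractor offers 5.2224 and keeps 20 − 5.2224 = 14.7776.
Round 2 (the client proposes): the contractor can get 14.7776 next round, worth 0.48 × 14.7776 = 7.093248 now, so the client offers 7.093248, keeping 12.906752.
Round 1 (the contractor proposes): the client can get 12.906752 next round, worth 0.48 × 12.906752 = 6.19524096 now. The contractor offers 6.19524096 and keeps 20 − 6.19524096 = 13.80475904.

6.20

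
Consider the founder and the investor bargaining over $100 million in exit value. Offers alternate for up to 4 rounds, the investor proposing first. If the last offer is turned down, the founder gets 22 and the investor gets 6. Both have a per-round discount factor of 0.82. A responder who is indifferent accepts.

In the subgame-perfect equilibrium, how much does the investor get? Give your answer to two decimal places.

33.41

Round 4 (the founder proposes): the investor gets 6 if talks fail, so the founder offers 6 and keeps 94.
Round 3 (the investor proposes): the founder can get 94 next round, worth 0.82 × 94 = 77.08 now; the investor offers that and keeps 22.92.
Round 2 (the founder proposes): the investor can get 22.92 next round, worth 0.82 × 22.92 = 18.7944 now. The founder offers 18.7944 and keeps 100 − 18.7944 = 81.2056.
Round 1 (the investor proposes): the founder can get 81.2056 next round, worth 0.82 × 81.2056 = 66.588592 now. The investor offers 66.588592 and keeps 100 − 66.588592 = 33.411408.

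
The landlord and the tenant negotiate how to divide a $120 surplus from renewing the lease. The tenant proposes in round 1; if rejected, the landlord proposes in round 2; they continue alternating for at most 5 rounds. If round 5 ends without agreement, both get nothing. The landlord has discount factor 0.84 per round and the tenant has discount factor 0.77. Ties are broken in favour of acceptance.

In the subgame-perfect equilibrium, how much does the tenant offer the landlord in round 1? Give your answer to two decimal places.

By backward induction:
Round 5 (the tenant proposes): the landlord will accept anything ≥ 0, so the tenant offers 0 and keeps 120.
Round 4 (the landlord proposes): the tenant can get 120 next round, worth 0.77 × 120 = 92.4 now. The landlord offers 92.4 and keeps 120 − 92.4 = 27.6.
Round 3 (the tenant proposes): the landlord can get 27.6 next round, worth 0.84 × 27.6 = 23.184 now, so the tenant offers 23.184, keeping 96.816.
Round 2 (the landlord proposes): the tenant can get 96.816 next round, worth 0.77 × 96.816 = 74.54832 now; the landlord offers that and keeps 45.45168.
Round 1 (the tenant proposes): the landlord can get 45.45168 next round, worth 0.84 × 45.45168 = 38.1794112 now, so the tenant offers 38.1794112, keeping 81.8205888.

38.18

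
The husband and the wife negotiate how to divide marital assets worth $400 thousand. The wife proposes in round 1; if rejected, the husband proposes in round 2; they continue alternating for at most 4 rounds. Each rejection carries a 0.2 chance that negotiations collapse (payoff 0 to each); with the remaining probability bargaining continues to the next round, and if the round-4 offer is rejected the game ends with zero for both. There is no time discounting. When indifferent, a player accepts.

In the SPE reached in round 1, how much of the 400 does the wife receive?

By backward induction:
Round 4 (the husband proposes): the wife will accept anything ≥ 0, so the husband offers 0 and keeps 400.
Round 3 (the wife proposes): rejecting gives the husband an expected 0.8 × 400 = 320, so the wife offers 320, keeping 80.
Round 2 (the husband proposes): rejecting gives the wife an expected 0.8 × 80 = 64. The husband offers 64 and keeps 400 − 64 = 336.
Round 1 (the wife proposes): rejecting gives the husband an expected 0.8 × 336 = 268.8, so the wife offers 268.8, keeping 131.2.

131.2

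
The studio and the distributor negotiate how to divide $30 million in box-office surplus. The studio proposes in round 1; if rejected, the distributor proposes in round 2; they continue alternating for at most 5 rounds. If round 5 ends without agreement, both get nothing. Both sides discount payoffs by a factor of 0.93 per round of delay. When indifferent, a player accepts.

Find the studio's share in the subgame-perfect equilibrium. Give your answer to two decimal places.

26.36

Round 5 (the studio proposes): the distributor will accept anything ≥ 0, so the studio offers 0 and keeps 30.
Round 4 (the distributor proposes): the studio can get 30 next round, worth 0.93 × 30 = 27.9 now, so the distributor offers 27.9, keeping 2.1.
Round 3 (the studio proposes): the distributor can get 2.1 next round, worth 0.93 × 2.1 = 1.953 now. The studio offers 1.953 and keeps 30 − 1.953 = 28.047.
Round 2 (the distributor proposes): the studio can get 28.047 next round, worth 0.93 × 28.047 = 26.08371 now. The distributor offers 26.08371 and keeps 30 − 26.08371 = 3.91629.
Round 1 (the studio proposes): the distributor can get 3.91629 next round, worth 0.93 × 3.91629 = 3.6421497 now. The studio offers 3.6421497 and keeps 30 − 3.6421497 = 26.3578503.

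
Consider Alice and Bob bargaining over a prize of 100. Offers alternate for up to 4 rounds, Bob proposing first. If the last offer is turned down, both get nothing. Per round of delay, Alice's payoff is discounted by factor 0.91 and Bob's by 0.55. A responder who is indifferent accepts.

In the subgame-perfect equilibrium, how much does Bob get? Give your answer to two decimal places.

13.50

Round 4 (Alice proposes): Bob will accept anything ≥ 0, so Alice offers 0 and keeps 100.
Round 3 (Bob proposes): Alice can get 100 next round, worth 0.91 × 100 = 91 now; Bob offers that and keeps 9.
Round 2 (Alice proposes): Bob can get 9 next round, worth 0.55 × 9 = 4.95 now, so Alice offers 4.95, keeping 95.05.
Round 1 (Bob proposes): Alice can get 95.05 next round, worth 0.91 × 95.05 = 86.4955 now; Bob offers that and keeps 13.5045.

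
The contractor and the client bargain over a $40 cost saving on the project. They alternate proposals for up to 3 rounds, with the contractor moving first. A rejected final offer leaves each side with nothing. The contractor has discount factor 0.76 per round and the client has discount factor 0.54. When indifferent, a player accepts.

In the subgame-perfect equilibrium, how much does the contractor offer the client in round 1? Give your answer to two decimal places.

Round 3 (the contractor proposes): the client will accept anything ≥ 0, so the contractor offers 0 and keeps 40.
Round 2 (the client proposes): the contractor can get 40 next round, worth 0.76 × 40 = 30.4 now. The client offers 30.4 and keeps 40 − 30.4 = 9.6.
Round 1 (the contractor proposes): the client can get 9.6 next round, worth 0.54 × 9.6 = 5.184 now; the contractor offers that and keeps 34.816.

5.18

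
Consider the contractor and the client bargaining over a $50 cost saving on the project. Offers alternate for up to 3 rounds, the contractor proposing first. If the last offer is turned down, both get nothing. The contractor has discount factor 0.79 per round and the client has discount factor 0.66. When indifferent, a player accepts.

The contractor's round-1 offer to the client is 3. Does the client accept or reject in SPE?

Reject

Round 3 (the contractor proposes): the client will accept anything ≥ 0, so the contractor offers 0 and keeps 50.
Round 2 (the client proposes): the contractor can get 50 next round, worth 0.79 × 50 = 39.5 now; the client offers that and keeps 10.5.
So by rejecting in round 1, the client gets 10.5 next round, worth 0.66 × 10.5 = 6.93 now.
Offer 3 < 6.93, so the client rejects.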